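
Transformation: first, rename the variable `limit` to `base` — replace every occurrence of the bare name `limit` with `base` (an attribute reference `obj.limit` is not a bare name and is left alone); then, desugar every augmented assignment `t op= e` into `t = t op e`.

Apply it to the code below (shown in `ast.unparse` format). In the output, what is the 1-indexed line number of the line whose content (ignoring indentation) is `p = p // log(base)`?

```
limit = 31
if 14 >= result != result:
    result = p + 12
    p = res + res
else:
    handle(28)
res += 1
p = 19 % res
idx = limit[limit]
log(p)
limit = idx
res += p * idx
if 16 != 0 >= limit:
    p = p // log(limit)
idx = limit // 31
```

Transformed code:
base = 31
if 14 >= result != result:
    result = p + 12
    p = res + res
else:
    handle(28)
res = res + 1
p = 19 % res
idx = base[base]
log(p)
base = idx
res = res + p * idx
if 16 != 0 >= base:
    p = p // log(base)
idx = base // 31

14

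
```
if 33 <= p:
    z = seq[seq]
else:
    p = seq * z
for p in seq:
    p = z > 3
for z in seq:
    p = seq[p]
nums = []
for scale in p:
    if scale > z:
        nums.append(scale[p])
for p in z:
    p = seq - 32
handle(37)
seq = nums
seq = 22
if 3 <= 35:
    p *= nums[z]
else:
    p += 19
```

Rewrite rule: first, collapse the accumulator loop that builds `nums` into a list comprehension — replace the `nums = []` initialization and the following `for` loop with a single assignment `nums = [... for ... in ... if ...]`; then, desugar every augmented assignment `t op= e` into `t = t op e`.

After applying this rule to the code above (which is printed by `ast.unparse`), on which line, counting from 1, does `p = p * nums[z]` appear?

16

Transformed code:
if 33 <= p:
    z = seq[seq]
else:
    p = seq * z
for p in seq:
    p = z > 3
for z in seq:
    p = seq[p]
nums = [scale[p] for scale in p if scale > z]
for p in z:
    p = seq - 32
handle(37)
seq = nums
seq = 22
if 3 <= 35:
    p = p * nums[z]
else:
    p = p + 19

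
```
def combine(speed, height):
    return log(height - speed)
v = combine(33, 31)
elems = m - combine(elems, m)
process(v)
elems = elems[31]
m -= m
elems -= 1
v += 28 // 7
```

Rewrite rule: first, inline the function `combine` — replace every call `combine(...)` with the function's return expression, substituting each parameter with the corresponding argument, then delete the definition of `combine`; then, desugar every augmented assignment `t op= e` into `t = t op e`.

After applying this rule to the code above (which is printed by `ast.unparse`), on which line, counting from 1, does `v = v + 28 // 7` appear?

Transformed code:
v = log(31 - 33)
elems = m - log(m - elems)
process(v)
elems = elems[31]
m = m - m
elems = elems - 1
v = v + 28 // 7

7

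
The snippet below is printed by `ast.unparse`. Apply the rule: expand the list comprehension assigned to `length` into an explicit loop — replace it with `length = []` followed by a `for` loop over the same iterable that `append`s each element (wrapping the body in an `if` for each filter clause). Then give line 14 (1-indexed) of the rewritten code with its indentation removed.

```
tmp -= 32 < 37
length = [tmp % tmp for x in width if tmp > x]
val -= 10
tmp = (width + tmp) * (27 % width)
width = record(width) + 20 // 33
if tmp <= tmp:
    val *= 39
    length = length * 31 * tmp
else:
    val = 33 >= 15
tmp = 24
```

tmp = 24

Transformed code:
tmp -= 32 < 37
length = []
for x in width:
    if tmp > x:
        length.append(tmp % tmp)
val -= 10
tmp = (width + tmp) * (27 % width)
width = record(width) + 20 // 33
if tmp <= tmp:
    val *= 39
    length = length * 31 * tmp
else:
    val = 33 >= 15
tmp = 24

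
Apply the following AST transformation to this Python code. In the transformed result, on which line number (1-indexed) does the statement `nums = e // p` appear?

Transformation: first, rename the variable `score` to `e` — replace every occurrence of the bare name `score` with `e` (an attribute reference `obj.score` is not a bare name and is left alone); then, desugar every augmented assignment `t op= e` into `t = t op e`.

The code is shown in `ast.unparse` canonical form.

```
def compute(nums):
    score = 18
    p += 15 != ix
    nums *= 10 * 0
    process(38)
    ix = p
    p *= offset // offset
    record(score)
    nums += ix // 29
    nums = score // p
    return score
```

Transformed code:
def compute(nums):
    e = 18
    p = p + (15 != ix)
    nums = nums * (10 * 0)
    process(38)
    ix = p
    p = p * (offset // offset)
    record(e)
    nums = nums + ix // 29
    nums = e // p
    return e

10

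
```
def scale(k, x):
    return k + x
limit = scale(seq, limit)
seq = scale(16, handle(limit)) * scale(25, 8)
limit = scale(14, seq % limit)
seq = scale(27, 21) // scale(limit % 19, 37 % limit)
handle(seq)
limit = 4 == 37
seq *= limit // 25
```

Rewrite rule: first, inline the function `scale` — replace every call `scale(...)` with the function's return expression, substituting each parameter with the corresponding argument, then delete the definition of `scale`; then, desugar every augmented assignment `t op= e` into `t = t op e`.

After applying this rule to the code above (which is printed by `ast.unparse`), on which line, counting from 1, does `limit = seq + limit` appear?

Transformed code:
limit = seq + limit
seq = (16 + handle(limit)) * (25 + 8)
limit = 14 + seq % limit
seq = (27 + 21) // (limit % 19 + 37 % limit)
handle(seq)
limit = 4 == 37
seq = seq * (limit // 25)

1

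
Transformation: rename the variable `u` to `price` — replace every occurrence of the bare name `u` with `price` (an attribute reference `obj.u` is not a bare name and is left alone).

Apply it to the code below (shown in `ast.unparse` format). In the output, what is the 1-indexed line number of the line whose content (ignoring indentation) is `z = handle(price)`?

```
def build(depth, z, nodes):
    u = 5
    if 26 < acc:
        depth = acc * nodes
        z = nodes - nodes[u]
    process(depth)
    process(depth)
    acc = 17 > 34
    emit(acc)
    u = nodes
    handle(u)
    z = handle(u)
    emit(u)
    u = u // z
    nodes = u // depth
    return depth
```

12

Transformed code:
def build(depth, z, nodes):
    price = 5
    if 26 < acc:
        depth = acc * nodes
        z = nodes - nodes[price]
    process(depth)
    process(depth)
    acc = 17 > 34
    emit(acc)
    price = nodes
    handle(price)
    z = handle(price)
    emit(price)
    price = price // z
    nodes = price // depth
    return depth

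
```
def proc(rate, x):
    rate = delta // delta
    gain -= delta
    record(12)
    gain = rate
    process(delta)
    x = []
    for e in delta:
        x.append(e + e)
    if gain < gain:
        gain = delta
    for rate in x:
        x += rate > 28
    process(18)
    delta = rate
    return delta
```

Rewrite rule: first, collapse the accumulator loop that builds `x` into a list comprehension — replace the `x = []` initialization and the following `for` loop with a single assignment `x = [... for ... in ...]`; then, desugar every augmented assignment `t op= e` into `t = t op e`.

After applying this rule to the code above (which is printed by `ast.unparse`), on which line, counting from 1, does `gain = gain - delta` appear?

3

Transformed code:
def proc(rate, x):
    rate = delta // delta
    gain = gain - delta
    record(12)
    gain = rate
    process(delta)
    x = [e + e for e in delta]
    if gain < gain:
        gain = delta
    for rate in x:
        x = x + (rate > 28)
    process(18)
    delta = rate
    return delta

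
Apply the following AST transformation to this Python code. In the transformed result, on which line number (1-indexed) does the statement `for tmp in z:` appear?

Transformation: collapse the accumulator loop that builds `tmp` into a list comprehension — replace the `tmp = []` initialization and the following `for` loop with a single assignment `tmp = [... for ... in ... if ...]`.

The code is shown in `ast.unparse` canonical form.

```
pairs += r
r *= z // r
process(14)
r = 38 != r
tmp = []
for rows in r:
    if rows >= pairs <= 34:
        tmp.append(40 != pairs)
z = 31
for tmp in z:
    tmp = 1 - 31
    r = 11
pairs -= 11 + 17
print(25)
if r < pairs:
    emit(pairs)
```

7

Transformed code:
pairs += r
r *= z // r
process(14)
r = 38 != r
tmp = [40 != pairs for rows in r if rows >= pairs <= 34]
z = 31
for tmp in z:
    tmp = 1 - 31
    r = 11
pairs -= 11 + 17
print(25)
if r < pairs:
    emit(pairs)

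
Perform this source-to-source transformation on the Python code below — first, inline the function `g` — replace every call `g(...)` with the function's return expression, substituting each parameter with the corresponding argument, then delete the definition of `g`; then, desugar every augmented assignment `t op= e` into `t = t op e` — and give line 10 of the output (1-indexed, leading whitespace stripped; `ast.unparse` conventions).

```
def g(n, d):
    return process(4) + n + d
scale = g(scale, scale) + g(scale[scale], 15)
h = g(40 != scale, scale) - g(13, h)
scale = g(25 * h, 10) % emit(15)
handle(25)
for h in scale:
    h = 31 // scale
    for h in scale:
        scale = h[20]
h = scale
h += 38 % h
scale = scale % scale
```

Transformed code:
scale = process(4) + scale + scale + (process(4) + scale[scale] + 15)
h = process(4) + (40 != scale) + scale - (process(4) + 13 + h)
scale = (process(4) + 25 * h + 10) % emit(15)
handle(25)
for h in scale:
    h = 31 // scale
    for h in scale:
        scale = h[20]
h = scale
h = h + 38 % h
scale = scale % scale

h = h + 38 % h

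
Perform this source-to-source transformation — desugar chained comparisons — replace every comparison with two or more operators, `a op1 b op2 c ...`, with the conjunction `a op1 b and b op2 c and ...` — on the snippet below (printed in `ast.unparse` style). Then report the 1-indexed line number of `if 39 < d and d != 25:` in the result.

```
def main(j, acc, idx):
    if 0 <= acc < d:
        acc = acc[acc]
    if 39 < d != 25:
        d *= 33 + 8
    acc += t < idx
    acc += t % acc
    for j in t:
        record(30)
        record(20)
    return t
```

Transformed code:
def main(j, acc, idx):
    if 0 <= acc and acc < d:
        acc = acc[acc]
    if 39 < d and d != 25:
        d *= 33 + 8
    acc += t < idx
    acc += t % acc
    for j in t:
        record(30)
        record(20)
    return t

4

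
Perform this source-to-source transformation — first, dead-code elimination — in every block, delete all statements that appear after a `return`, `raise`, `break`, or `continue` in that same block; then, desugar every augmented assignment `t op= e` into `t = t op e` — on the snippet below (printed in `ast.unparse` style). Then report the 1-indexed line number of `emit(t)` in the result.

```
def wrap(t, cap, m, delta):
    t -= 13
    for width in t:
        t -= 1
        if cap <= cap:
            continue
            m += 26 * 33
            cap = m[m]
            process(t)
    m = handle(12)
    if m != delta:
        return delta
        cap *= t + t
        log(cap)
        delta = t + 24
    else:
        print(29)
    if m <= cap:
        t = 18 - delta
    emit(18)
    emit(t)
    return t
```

15

Transformed code:
def wrap(t, cap, m, delta):
    t = t - 13
    for width in t:
        t = t - 1
        if cap <= cap:
            continue
    m = handle(12)
    if m != delta:
        return delta
    else:
        print(29)
    if m <= cap:
        t = 18 - delta
    emit(18)
    emit(t)
    return t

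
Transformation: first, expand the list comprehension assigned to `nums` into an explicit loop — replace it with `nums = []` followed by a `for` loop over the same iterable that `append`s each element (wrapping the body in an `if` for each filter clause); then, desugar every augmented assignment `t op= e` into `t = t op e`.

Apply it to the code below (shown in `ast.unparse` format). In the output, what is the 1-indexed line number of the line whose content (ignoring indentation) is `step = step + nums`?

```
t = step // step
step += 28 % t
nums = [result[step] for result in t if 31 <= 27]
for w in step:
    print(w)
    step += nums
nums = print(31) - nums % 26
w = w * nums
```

9

Transformed code:
t = step // step
step = step + 28 % t
nums = []
for result in t:
    if 31 <= 27:
        nums.append(result[step])
for w in step:
    print(w)
    step = step + nums
nums = print(31) - nums % 26
w = w * nums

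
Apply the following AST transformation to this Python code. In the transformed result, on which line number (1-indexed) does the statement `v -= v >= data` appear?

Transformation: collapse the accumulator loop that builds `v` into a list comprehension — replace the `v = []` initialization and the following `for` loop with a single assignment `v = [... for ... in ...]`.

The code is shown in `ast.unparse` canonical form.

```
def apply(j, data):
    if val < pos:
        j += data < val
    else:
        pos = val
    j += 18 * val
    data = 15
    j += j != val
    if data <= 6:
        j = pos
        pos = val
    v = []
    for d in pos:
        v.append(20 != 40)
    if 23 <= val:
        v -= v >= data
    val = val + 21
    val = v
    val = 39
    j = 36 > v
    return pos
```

14

Transformed code:
def apply(j, data):
    if val < pos:
        j += data < val
    else:
        pos = val
    j += 18 * val
    data = 15
    j += j != val
    if data <= 6:
        j = pos
        pos = val
    v = [20 != 40 for d in pos]
    if 23 <= val:
        v -= v >= data
    val = val + 21
    val = v
    val = 39
    j = 36 > v
    return pos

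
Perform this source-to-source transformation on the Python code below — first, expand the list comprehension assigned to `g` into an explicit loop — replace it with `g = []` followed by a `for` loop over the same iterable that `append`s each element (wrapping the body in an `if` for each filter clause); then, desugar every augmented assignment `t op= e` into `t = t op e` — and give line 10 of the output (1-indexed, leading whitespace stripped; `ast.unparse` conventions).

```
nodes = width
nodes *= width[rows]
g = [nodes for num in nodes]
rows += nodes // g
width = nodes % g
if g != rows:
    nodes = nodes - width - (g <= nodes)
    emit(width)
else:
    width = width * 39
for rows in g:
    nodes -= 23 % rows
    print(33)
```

emit(width)

Transformed code:
nodes = width
nodes = nodes * width[rows]
g = []
for num in nodes:
    g.append(nodes)
rows = rows + nodes // g
width = nodes % g
if g != rows:
    nodes = nodes - width - (g <= nodes)
    emit(width)
else:
    width = width * 39
for rows in g:
    nodes = nodes - 23 % rows
    print(33)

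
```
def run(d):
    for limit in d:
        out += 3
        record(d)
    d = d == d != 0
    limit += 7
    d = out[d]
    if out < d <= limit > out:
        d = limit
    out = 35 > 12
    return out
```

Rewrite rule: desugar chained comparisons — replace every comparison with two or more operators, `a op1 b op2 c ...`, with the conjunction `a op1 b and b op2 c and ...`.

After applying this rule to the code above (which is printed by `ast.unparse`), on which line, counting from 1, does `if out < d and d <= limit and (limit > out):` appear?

8

Transformed code:
def run(d):
    for limit in d:
        out += 3
        record(d)
    d = d == d and d != 0
    limit += 7
    d = out[d]
    if out < d and d <= limit and (limit > out):
        d = limit
    out = 35 > 12
    return out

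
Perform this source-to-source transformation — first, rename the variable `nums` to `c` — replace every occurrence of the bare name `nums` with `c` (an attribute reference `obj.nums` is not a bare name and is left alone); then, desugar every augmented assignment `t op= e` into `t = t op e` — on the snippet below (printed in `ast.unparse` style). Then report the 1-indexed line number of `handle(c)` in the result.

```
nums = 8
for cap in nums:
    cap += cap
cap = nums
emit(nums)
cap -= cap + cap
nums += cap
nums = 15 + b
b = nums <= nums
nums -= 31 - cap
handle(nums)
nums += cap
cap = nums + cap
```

11

Transformed code:
c = 8
for cap in c:
    cap = cap + cap
cap = c
emit(c)
cap = cap - (cap + cap)
c = c + cap
c = 15 + b
b = c <= c
c = c - (31 - cap)
handle(c)
c = c + cap
cap = c + cap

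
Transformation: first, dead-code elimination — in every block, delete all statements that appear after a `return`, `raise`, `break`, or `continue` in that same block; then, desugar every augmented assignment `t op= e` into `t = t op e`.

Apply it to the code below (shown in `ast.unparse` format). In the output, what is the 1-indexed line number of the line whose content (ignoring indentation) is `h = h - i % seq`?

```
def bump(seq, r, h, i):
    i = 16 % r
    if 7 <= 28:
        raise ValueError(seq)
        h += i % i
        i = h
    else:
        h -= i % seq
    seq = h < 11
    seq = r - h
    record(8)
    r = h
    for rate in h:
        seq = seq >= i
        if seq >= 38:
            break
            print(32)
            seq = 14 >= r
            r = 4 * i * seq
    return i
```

6

Transformed code:
def bump(seq, r, h, i):
    i = 16 % r
    if 7 <= 28:
        raise ValueError(seq)
    else:
        h = h - i % seq
    seq = h < 11
    seq = r - h
    record(8)
    r = h
    for rate in h:
        seq = seq >= i
        if seq >= 38:
            break
    return i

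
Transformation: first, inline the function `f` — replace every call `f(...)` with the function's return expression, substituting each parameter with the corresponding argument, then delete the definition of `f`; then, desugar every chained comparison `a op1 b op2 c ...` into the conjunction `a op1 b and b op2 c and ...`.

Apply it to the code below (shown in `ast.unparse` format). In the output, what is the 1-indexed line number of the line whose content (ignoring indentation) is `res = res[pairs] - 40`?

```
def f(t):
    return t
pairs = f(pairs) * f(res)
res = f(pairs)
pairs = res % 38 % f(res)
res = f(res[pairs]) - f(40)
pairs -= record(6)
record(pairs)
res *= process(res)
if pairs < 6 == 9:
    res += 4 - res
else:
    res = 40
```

Transformed code:
pairs = pairs * res
res = pairs
pairs = res % 38 % res
res = res[pairs] - 40
pairs -= record(6)
record(pairs)
res *= process(res)
if pairs < 6 and 6 == 9:
    res += 4 - res
else:
    res = 40

4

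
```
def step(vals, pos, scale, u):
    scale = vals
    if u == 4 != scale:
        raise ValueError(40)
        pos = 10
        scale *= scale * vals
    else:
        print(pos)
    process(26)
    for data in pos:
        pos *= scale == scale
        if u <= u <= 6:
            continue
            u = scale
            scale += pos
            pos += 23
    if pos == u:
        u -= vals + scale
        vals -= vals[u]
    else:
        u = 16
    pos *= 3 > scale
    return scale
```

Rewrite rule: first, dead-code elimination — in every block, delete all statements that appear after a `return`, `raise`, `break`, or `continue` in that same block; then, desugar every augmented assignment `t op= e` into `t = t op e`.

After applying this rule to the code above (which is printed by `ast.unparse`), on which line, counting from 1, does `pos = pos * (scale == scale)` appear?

9

Transformed code:
def step(vals, pos, scale, u):
    scale = vals
    if u == 4 != scale:
        raise ValueError(40)
    else:
        print(pos)
    process(26)
    for data in pos:
        pos = pos * (scale == scale)
        if u <= u <= 6:
            continue
    if pos == u:
        u = u - (vals + scale)
        vals = vals - vals[u]
    else:
        u = 16
    pos = pos * (3 > scale)
    return scale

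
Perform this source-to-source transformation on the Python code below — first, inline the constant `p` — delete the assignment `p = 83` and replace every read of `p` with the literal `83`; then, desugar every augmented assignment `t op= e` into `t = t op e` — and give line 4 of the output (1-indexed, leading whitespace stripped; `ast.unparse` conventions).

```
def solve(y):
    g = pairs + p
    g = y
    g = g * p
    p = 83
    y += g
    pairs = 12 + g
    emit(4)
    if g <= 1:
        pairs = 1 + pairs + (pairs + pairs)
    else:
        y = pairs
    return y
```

g = g * 83

Transformed code:
def solve(y):
    g = pairs + 83
    g = y
    g = g * 83
    y = y + g
    pairs = 12 + g
    emit(4)
    if g <= 1:
        pairs = 1 + pairs + (pairs + pairs)
    else:
        y = pairs
    return y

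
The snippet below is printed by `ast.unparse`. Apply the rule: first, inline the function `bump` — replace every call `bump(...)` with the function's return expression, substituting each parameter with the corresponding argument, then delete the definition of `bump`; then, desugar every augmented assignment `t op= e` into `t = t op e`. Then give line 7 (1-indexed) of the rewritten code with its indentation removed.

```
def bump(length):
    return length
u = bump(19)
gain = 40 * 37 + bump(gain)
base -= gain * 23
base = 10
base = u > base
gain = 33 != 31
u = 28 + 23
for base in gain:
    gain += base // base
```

Transformed code:
u = 19
gain = 40 * 37 + gain
base = base - gain * 23
base = 10
base = u > base
gain = 33 != 31
u = 28 + 23
for base in gain:
    gain = gain + base // base

u = 28 + 23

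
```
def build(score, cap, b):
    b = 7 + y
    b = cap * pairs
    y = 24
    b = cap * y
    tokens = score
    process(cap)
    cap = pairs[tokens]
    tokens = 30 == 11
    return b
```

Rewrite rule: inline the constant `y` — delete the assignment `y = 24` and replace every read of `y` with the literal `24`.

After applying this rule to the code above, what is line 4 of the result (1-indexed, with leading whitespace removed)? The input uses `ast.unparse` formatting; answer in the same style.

Transformed code:
def build(score, cap, b):
    b = 7 + 24
    b = cap * pairs
    b = cap * 24
    tokens = score
    process(cap)
    cap = pairs[tokens]
    tokens = 30 == 11
    return b

b = cap * 24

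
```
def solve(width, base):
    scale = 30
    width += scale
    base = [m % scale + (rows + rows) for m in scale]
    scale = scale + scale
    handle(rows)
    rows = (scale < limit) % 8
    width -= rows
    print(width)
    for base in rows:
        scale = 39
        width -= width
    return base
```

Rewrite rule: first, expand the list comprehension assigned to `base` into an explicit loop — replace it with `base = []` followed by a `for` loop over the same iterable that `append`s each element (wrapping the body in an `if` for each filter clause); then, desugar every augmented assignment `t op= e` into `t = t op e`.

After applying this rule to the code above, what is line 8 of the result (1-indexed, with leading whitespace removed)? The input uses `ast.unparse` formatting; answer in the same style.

Transformed code:
def solve(width, base):
    scale = 30
    width = width + scale
    base = []
    for m in scale:
        base.append(m % scale + (rows + rows))
    scale = scale + scale
    handle(rows)
    rows = (scale < limit) % 8
    width = width - rows
    print(width)
    for base in rows:
        scale = 39
        width = width - width
    return base

handle(rows)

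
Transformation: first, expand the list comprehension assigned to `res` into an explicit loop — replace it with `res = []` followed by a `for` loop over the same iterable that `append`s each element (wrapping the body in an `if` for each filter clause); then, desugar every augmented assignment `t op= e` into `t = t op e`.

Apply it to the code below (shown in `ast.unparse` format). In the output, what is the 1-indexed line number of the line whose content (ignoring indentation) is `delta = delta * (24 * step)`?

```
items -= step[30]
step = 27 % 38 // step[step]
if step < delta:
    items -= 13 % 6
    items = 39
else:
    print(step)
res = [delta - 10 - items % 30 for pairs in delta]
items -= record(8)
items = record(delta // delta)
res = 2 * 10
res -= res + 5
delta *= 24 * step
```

Transformed code:
items = items - step[30]
step = 27 % 38 // step[step]
if step < delta:
    items = items - 13 % 6
    items = 39
else:
    print(step)
res = []
for pairs in delta:
    res.append(delta - 10 - items % 30)
items = items - record(8)
items = record(delta // delta)
res = 2 * 10
res = res - (res + 5)
delta = delta * (24 * step)

15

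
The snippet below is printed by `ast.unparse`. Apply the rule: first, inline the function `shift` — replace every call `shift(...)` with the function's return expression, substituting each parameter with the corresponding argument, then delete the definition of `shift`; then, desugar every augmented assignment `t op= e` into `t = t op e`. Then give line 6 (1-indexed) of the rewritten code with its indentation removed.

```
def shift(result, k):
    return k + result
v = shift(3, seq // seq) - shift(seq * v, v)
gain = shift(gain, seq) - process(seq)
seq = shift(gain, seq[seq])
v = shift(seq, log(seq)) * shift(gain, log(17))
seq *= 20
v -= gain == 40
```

Transformed code:
v = seq // seq + 3 - (v + seq * v)
gain = seq + gain - process(seq)
seq = seq[seq] + gain
v = (log(seq) + seq) * (log(17) + gain)
seq = seq * 20
v = v - (gain == 40)

v = v - (gain == 40)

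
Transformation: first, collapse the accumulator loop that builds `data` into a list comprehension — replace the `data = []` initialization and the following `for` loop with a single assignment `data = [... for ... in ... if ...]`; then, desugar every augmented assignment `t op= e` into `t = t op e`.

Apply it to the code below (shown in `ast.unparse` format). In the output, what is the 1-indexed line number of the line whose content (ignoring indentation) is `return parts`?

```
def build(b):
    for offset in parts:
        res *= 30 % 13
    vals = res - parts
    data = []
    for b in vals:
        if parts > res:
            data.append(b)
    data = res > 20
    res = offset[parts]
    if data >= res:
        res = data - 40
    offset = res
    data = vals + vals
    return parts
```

Transformed code:
def build(b):
    for offset in parts:
        res = res * (30 % 13)
    vals = res - parts
    data = [b for b in vals if parts > res]
    data = res > 20
    res = offset[parts]
    if data >= res:
        res = data - 40
    offset = res
    data = vals + vals
    return parts

12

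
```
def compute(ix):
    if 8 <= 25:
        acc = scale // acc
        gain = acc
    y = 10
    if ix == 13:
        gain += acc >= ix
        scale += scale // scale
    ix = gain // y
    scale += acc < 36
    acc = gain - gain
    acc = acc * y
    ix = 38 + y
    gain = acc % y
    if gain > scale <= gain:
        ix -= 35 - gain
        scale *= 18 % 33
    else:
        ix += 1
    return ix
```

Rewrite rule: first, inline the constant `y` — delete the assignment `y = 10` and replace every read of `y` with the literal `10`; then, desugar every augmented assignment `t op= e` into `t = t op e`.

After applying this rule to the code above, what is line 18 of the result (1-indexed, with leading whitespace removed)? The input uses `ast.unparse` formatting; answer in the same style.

ix = ix + 1

Transformed code:
def compute(ix):
    if 8 <= 25:
        acc = scale // acc
        gain = acc
    if ix == 13:
        gain = gain + (acc >= ix)
        scale = scale + scale // scale
    ix = gain // 10
    scale = scale + (acc < 36)
    acc = gain - gain
    acc = acc * 10
    ix = 38 + 10
    gain = acc % 10
    if gain > scale <= gain:
        ix = ix - (35 - gain)
        scale = scale * (18 % 33)
    else:
        ix = ix + 1
    return ix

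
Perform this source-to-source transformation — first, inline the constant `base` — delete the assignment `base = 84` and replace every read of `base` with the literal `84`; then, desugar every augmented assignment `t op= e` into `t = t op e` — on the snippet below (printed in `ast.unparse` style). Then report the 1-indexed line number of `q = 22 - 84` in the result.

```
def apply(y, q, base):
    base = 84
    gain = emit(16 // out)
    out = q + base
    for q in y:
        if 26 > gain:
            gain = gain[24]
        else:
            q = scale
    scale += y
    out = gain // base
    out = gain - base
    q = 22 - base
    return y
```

12

Transformed code:
def apply(y, q, base):
    gain = emit(16 // out)
    out = q + 84
    for q in y:
        if 26 > gain:
            gain = gain[24]
        else:
            q = scale
    scale = scale + y
    out = gain // 84
    out = gain - 84
    q = 22 - 84
    return y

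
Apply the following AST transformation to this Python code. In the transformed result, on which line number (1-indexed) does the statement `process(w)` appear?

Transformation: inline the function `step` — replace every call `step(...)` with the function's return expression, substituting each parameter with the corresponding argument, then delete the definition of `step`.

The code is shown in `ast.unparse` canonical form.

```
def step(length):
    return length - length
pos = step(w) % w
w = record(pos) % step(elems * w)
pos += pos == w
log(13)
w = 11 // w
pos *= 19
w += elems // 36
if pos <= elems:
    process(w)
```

9

Transformed code:
pos = (w - w) % w
w = record(pos) % (elems * w - elems * w)
pos += pos == w
log(13)
w = 11 // w
pos *= 19
w += elems // 36
if pos <= elems:
    process(w)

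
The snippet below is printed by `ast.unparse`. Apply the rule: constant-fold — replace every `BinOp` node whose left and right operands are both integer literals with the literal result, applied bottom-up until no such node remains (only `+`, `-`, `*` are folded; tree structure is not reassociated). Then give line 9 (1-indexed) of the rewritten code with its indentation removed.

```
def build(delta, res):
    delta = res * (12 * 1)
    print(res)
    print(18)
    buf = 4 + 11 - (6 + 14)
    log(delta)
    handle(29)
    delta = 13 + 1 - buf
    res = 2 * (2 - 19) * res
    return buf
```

res = -34 * res

Transformed code:
def build(delta, res):
    delta = res * 12
    print(res)
    print(18)
    buf = -5
    log(delta)
    handle(29)
    delta = 14 - buf
    res = -34 * res
    return buf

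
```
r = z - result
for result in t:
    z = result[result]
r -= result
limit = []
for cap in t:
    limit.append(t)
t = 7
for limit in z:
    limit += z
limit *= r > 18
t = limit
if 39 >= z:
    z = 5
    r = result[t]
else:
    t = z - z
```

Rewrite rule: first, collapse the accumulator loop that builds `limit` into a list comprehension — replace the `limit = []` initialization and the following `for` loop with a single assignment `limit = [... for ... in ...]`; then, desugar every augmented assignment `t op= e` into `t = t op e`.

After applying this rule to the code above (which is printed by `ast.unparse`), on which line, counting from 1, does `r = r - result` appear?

4

Transformed code:
r = z - result
for result in t:
    z = result[result]
r = r - result
limit = [t for cap in t]
t = 7
for limit in z:
    limit = limit + z
limit = limit * (r > 18)
t = limit
if 39 >= z:
    z = 5
    r = result[t]
else:
    t = z - z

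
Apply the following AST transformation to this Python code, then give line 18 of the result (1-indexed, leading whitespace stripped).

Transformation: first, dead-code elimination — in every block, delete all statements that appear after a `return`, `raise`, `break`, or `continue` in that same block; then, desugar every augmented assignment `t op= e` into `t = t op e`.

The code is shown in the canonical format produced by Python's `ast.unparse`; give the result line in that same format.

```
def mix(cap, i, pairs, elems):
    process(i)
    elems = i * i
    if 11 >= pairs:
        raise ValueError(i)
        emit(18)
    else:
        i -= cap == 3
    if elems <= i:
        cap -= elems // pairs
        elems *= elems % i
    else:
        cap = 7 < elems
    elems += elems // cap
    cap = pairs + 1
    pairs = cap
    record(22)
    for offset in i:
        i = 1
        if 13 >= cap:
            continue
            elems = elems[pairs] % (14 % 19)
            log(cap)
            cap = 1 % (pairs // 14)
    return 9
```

i = 1

Transformed code:
def mix(cap, i, pairs, elems):
    process(i)
    elems = i * i
    if 11 >= pairs:
        raise ValueError(i)
    else:
        i = i - (cap == 3)
    if elems <= i:
        cap = cap - elems // pairs
        elems = elems * (elems % i)
    else:
        cap = 7 < elems
    elems = elems + elems // cap
    cap = pairs + 1
    pairs = cap
    record(22)
    for offset in i:
        i = 1
        if 13 >= cap:
            continue
    return 9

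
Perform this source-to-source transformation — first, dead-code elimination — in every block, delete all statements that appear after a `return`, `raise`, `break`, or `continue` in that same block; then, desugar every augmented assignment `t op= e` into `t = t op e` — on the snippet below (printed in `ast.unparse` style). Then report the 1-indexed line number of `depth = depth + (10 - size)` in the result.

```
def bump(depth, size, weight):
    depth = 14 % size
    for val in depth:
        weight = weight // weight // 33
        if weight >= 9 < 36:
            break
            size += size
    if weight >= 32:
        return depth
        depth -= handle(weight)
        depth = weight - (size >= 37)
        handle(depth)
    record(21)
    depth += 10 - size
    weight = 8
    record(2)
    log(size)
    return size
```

Transformed code:
def bump(depth, size, weight):
    depth = 14 % size
    for val in depth:
        weight = weight // weight // 33
        if weight >= 9 < 36:
            break
    if weight >= 32:
        return depth
    record(21)
    depth = depth + (10 - size)
    weight = 8
    record(2)
    log(size)
    return size

10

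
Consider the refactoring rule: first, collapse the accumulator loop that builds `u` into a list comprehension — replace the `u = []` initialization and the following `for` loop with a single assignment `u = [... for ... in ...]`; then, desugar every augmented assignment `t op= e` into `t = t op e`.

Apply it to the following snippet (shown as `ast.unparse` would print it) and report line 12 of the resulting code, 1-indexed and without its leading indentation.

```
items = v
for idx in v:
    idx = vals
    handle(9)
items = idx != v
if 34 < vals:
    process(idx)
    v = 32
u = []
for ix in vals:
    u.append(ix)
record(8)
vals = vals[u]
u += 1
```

Transformed code:
items = v
for idx in v:
    idx = vals
    handle(9)
items = idx != v
if 34 < vals:
    process(idx)
    v = 32
u = [ix for ix in vals]
record(8)
vals = vals[u]
u = u + 1

u = u + 1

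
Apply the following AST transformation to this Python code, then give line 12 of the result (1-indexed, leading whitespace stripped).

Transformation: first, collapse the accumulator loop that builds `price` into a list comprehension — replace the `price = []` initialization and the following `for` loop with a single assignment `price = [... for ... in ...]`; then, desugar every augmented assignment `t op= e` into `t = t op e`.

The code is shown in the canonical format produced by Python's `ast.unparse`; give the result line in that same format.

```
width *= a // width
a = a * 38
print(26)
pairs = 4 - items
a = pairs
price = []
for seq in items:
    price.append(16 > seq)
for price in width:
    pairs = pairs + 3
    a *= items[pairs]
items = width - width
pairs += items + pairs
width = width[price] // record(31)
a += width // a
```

width = width[price] // record(31)

Transformed code:
width = width * (a // width)
a = a * 38
print(26)
pairs = 4 - items
a = pairs
price = [16 > seq for seq in items]
for price in width:
    pairs = pairs + 3
    a = a * items[pairs]
items = width - width
pairs = pairs + (items + pairs)
width = width[price] // record(31)
a = a + width // a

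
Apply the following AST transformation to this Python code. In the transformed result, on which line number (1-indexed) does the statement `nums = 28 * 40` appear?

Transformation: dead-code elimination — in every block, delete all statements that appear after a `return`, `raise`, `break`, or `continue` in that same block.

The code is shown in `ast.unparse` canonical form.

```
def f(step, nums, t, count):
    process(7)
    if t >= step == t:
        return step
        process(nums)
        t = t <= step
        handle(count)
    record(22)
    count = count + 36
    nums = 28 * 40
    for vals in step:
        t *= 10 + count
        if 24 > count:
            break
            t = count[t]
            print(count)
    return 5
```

7

Transformed code:
def f(step, nums, t, count):
    process(7)
    if t >= step == t:
        return step
    record(22)
    count = count + 36
    nums = 28 * 40
    for vals in step:
        t *= 10 + count
        if 24 > count:
            break
    return 5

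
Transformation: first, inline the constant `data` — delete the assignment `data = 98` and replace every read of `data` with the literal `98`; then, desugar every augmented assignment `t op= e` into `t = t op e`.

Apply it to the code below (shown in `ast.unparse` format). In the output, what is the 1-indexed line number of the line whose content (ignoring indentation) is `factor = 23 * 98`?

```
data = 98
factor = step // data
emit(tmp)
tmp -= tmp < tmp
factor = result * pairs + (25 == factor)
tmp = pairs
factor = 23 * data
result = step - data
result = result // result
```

6

Transformed code:
factor = step // 98
emit(tmp)
tmp = tmp - (tmp < tmp)
factor = result * pairs + (25 == factor)
tmp = pairs
factor = 23 * 98
result = step - 98
result = result // result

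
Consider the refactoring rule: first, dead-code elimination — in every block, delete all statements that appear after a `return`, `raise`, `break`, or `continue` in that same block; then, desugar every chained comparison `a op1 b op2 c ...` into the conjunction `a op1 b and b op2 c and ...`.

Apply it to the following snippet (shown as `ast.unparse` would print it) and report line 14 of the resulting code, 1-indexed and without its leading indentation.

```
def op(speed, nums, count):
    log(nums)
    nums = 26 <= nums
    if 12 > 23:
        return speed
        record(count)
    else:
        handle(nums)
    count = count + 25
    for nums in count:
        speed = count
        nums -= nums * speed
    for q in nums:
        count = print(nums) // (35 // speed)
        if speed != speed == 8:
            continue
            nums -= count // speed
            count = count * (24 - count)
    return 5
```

Transformed code:
def op(speed, nums, count):
    log(nums)
    nums = 26 <= nums
    if 12 > 23:
        return speed
    else:
        handle(nums)
    count = count + 25
    for nums in count:
        speed = count
        nums -= nums * speed
    for q in nums:
        count = print(nums) // (35 // speed)
        if speed != speed and speed == 8:
            continue
    return 5

if speed != speed and speed == 8:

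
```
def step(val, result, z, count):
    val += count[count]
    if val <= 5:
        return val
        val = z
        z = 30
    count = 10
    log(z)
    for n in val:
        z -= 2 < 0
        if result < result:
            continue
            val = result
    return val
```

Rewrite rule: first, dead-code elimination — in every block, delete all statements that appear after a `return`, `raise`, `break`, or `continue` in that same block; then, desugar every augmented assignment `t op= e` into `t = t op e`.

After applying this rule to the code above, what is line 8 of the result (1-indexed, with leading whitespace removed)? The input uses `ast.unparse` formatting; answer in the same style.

z = z - (2 < 0)

Transformed code:
def step(val, result, z, count):
    val = val + count[count]
    if val <= 5:
        return val
    count = 10
    log(z)
    for n in val:
        z = z - (2 < 0)
        if result < result:
            continue
    return val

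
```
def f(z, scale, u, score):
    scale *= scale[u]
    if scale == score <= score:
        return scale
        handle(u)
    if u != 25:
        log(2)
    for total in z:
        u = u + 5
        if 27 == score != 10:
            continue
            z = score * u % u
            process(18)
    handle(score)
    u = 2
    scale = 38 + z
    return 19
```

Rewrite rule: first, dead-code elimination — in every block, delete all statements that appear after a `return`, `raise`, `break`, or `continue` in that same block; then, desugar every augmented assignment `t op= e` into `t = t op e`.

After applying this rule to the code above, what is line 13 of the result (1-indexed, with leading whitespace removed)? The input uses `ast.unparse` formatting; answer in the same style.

scale = 38 + z

Transformed code:
def f(z, scale, u, score):
    scale = scale * scale[u]
    if scale == score <= score:
        return scale
    if u != 25:
        log(2)
    for total in z:
        u = u + 5
        if 27 == score != 10:
            continue
    handle(score)
    u = 2
    scale = 38 + z
    return 19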